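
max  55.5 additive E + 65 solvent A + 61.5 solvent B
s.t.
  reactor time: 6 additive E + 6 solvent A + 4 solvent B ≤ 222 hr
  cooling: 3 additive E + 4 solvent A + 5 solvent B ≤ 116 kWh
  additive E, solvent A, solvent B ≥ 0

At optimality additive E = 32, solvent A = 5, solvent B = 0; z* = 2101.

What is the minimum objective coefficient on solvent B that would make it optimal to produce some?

At the optimum: reactor time uses 222 of 222 (binding); cooling uses 116 of 116 (binding).
Dual feasibility on the basic columns requires 6·y_reactor time + 3·y_cooling = 55.5, 6·y_reactor time + 4·y_cooling = 65.
This yields shadow prices y_reactor time = 4.5, y_cooling = 9.5.
solvent B enters the basis when its profit ≥ yᵀa₃ = 4.5·4 + 9.5·5 = 65.5.

65.5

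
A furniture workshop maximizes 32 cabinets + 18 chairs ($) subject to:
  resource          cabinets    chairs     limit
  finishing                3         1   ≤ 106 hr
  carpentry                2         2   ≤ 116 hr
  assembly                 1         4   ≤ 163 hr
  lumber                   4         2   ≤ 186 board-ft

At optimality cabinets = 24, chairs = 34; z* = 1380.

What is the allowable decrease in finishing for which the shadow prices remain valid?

2

Binding constraints: finishing, carpentry. The basis is B = [[3,1],[2,2]] with det 4.
Per unit decrease in finishing, x* moves by d = (-0.5, 0.5).
The basis stays optimal until assembly becomes binding; allowable decrease = 2 hr.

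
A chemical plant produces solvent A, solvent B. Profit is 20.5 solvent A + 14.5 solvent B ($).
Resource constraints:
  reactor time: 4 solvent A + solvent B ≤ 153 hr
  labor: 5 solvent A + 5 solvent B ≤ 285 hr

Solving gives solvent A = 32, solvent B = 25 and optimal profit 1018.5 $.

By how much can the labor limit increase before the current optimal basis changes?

480

Binding constraints: reactor time, labor. The basis is B = [[4,1],[5,5]] with det 15.
Per unit increase in labor, x* moves by d = (-0.0667, 0.2667).
The basis stays optimal until solvent A reaches 0; allowable increase = 480 hr.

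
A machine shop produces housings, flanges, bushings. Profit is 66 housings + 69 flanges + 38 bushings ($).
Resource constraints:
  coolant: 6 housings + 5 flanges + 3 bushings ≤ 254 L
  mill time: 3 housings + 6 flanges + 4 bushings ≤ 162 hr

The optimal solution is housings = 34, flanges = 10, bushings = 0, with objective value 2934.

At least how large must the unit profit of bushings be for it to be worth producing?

43

At the optimum: coolant uses 254 of 254 (binding); mill time uses 162 of 162 (binding).
Dual feasibility on the basic columns requires 6·y_coolant + 3·y_mill time = 66, 5·y_coolant + 6·y_mill time = 69.
This yields shadow prices y_coolant = 9, y_mill time = 4.
bushings enters the basis when its profit ≥ yᵀa₃ = 9·3 + 4·4 = 43.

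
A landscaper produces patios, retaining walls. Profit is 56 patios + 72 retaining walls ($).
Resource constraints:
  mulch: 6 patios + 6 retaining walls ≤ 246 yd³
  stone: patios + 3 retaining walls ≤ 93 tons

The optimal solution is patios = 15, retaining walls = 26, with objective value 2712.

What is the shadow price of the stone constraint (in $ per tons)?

8

Check each constraint at x*: mulch 246/246 (tight); stone 93/93 (tight).
Dual feasibility on the basic columns requires 6·y_mulch + 1·y_stone = 56, 6·y_mulch + 3·y_stone = 72.
This yields shadow prices y_mulch = 8, y_stone = 8.
Shadow price of stone = 8.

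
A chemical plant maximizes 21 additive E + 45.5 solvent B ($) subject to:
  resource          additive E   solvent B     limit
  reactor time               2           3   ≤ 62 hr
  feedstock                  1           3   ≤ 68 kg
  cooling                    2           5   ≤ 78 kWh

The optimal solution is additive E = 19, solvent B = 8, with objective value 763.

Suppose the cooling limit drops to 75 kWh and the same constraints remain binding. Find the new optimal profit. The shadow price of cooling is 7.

742

Δb = -3, so new z* = 763 + (7)·(-3) = 763 − 21 = 742.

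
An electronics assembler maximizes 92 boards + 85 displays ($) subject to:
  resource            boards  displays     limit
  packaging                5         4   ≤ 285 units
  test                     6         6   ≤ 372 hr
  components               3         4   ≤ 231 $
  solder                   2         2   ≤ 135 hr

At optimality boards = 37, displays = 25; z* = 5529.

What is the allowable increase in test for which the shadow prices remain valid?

Binding constraints: packaging, test. The basis is B = [[5,4],[6,6]] with det 6.
Per unit increase in test, x* moves by d = (-0.6667, 0.8333).
The basis stays optimal until components becomes binding; allowable increase = 15 hr.

15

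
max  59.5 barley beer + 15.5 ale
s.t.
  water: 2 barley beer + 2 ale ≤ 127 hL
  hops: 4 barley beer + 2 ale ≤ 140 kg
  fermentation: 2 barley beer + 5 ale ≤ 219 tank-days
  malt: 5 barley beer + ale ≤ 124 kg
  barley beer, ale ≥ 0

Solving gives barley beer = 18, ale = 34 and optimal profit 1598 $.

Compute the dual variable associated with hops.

3

Binding: hops and malt. Non-binding: water (23 unused), fermentation (13 unused).
Since water, fermentation are not tight, their duals are 0.
The binding rows give the dual system: 4·y_hops + 5·y_malt = 59.5 and 2·y_hops + 1·y_malt = 15.5.
This yields shadow prices y_hops = 3, y_malt = 9.5.
Shadow price of hops = 3.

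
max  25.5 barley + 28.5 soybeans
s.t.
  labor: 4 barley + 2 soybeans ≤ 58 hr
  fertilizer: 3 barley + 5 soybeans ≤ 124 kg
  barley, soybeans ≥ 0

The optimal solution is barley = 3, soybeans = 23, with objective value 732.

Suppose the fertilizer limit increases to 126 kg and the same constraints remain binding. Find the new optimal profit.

741

Both labor and fertilizer are binding at x*.
Dual feasibility on the basic columns requires 4·y_labor + 3·y_fertilizer = 25.5, 2·y_labor + 5·y_fertilizer = 28.5.
→ y_labor = 3 and y_fertilizer = 4.5.
Δz = y_fertilizer·Δb = 4.5 × (2) = 9, so new z* = 732 + 9 = 741.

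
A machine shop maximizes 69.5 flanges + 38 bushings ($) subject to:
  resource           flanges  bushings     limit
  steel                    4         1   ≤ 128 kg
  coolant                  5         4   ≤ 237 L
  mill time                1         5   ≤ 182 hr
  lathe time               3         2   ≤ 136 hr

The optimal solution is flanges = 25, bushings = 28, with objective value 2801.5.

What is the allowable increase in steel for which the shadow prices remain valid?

27.5

Binding constraints: steel, coolant. The basis is B = [[4,1],[5,4]] with det 11.
Per unit increase in steel, x* moves by d = (0.3636, -0.4545).
The basis stays optimal until lathe time becomes binding; allowable increase = 27.5 kg.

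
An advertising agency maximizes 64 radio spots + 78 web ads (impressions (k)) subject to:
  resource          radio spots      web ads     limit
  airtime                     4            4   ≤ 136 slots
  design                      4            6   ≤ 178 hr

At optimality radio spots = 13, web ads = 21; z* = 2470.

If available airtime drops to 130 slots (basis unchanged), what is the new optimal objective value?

2416

At the optimum: airtime uses 136 of 136 (binding); design uses 178 of 178 (binding).
From A_Bᵀ y = c: 4·y_airtime + 4·y_design = 64; 4·y_airtime + 6·y_design = 78.
This yields shadow prices y_airtime = 9, y_design = 7.
Δz = y_airtime·Δb = 9 × (-6) = -54, so new z* = 2470 − 54 = 2416.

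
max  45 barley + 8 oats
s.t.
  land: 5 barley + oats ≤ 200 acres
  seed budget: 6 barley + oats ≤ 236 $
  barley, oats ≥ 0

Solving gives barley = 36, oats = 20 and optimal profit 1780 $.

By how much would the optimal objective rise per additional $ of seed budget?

Check each constraint at x*: land 200/200 (tight); seed budget 236/236 (tight).
Dual feasibility on the basic columns requires 5·y_land + 6·y_seed budget = 45, 1·y_land + 1·y_seed budget = 8.
→ y_land = 3 and y_seed budget = 5.
Shadow price of seed budget = 5.

5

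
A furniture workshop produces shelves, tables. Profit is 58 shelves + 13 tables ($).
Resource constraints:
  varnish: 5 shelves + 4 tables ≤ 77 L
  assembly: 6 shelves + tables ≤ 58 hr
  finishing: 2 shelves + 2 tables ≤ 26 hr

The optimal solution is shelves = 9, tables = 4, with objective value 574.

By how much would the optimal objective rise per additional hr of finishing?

At the optimum: varnish uses 61 of 77 (slack = 16); assembly uses 58 of 58 (binding); finishing uses 26 of 26 (binding).
Since varnish is not tight, its dual is 0.
Dual feasibility on the basic columns requires 6·y_assembly + 2·y_finishing = 58, 1·y_assembly + 2·y_finishing = 13.
→ y_assembly = 9 and y_finishing = 2.
Shadow price of finishing = 2.

2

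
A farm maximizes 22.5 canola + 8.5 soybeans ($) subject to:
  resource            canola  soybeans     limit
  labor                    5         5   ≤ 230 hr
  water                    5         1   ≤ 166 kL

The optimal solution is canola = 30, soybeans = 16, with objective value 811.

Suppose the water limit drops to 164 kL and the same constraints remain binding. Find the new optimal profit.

804

Both labor and water are binding at x*.
The binding rows give the dual system: 5·y_labor + 5·y_water = 22.5 and 5·y_labor + 1·y_water = 8.5.
This yields shadow prices y_labor = 1, y_water = 3.5.
Δz = y_water·Δb = 3.5 × (-2) = -7, so new z* = 811 − 7 = 804.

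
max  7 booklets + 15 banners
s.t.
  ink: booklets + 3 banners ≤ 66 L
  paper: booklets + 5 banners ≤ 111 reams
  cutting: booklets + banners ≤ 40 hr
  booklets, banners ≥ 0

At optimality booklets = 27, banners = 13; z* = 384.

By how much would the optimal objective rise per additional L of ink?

4

At the optimum: ink uses 66 of 66 (binding); paper uses 92 of 111 (slack = 19); cutting uses 40 of 40 (binding).
Slack constraints have shadow price 0 (complementary slackness).
The binding rows give the dual system: 1·y_ink + 1·y_cutting = 7 and 3·y_ink + 1·y_cutting = 15.
→ y_ink = 4 and y_cutting = 3.
Shadow price of ink = 4.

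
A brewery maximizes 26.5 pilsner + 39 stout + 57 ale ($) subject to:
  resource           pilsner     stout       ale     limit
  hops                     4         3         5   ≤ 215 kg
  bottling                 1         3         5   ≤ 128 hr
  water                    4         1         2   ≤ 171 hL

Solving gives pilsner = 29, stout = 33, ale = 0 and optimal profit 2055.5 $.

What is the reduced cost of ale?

-8

Binding: hops and bottling. Non-binding: water (22 unused).
Slack constraints have shadow price 0 (complementary slackness).
The binding rows give the dual system: 4·y_hops + 1·y_bottling = 26.5 and 3·y_hops + 3·y_bottling = 39.
Solving: y_hops = 4.5, y_bottling = 8.5.
Reduced cost of ale: c₃ − yᵀa₃ = 57 − (4.5·5 + 8.5·5) = 57 − 65 = -8.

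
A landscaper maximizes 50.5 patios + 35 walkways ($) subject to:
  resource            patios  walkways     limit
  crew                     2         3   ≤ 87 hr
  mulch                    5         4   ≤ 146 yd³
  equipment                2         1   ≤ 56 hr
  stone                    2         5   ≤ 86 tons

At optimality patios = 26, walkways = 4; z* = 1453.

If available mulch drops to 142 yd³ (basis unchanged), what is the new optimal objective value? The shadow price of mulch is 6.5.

1427

Δb = -4, so new z* = 1453 + (6.5)·(-4) = 1453 − 26 = 1427.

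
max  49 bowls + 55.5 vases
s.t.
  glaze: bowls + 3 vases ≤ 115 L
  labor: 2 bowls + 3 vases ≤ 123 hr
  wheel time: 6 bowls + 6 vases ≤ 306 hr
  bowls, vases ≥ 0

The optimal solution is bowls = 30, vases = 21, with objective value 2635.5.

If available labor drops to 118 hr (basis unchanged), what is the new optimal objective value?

Check each constraint at x*: glaze 93/115 (slack 22); labor 123/123 (tight); wheel time 306/306 (tight).
Slack constraints have shadow price 0 (complementary slackness).
The binding rows give the dual system: 2·y_labor + 6·y_wheel time = 49 and 3·y_labor + 6·y_wheel time = 55.5.
This yields shadow prices y_labor = 6.5, y_wheel time = 6.
Δz = y_labor·Δb = 6.5 × (-5) = -32.5, so new z* = 2635.5 − 32.5 = 2603.

2603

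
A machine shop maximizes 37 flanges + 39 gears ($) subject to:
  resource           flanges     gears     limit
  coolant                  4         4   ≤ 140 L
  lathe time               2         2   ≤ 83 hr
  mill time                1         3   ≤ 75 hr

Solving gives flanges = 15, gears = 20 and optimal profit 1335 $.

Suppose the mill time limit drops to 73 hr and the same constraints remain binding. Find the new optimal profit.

Binding: coolant and mill time. Non-binding: lathe time (13 unused).
Since lathe time is not tight, its dual is 0.
Dual feasibility on the basic columns requires 4·y_coolant + 1·y_mill time = 37, 4·y_coolant + 3·y_mill time = 39.
This yields shadow prices y_coolant = 9, y_mill time = 1.
Δz = y_mill time·Δb = 1 × (-2) = -2, so new z* = 1335 − 2 = 1333.

1333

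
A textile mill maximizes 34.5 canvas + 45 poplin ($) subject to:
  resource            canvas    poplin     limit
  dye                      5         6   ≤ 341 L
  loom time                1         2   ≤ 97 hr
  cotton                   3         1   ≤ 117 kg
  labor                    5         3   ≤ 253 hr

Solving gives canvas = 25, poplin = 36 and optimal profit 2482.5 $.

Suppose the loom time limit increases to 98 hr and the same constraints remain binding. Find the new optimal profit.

At the optimum: dye uses 341 of 341 (binding); loom time uses 97 of 97 (binding); cotton uses 111 of 117 (slack = 6); labor uses 233 of 253 (slack = 20).
Since cotton, labor are not tight, their duals are 0.
From A_Bᵀ y = c: 5·y_dye + 1·y_loom time = 34.5; 6·y_dye + 2·y_loom time = 45.
This yields shadow prices y_dye = 6, y_loom time = 4.5.
Δz = y_loom time·Δb = 4.5 × (1) = 4.5, so new z* = 2482.5 + 4.5 = 2487.

2487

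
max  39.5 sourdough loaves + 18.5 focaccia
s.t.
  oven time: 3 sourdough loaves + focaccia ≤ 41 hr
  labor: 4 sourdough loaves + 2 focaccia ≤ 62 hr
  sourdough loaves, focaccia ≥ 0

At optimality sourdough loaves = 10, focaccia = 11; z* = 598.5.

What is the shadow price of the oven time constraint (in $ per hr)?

At the optimum: oven time uses 41 of 41 (binding); labor uses 62 of 62 (binding).
The binding rows give the dual system: 3·y_oven time + 4·y_labor = 39.5 and 1·y_oven time + 2·y_labor = 18.5.
Solving: y_oven time = 2.5, y_labor = 8.
Shadow price of oven time = 2.5.

2.5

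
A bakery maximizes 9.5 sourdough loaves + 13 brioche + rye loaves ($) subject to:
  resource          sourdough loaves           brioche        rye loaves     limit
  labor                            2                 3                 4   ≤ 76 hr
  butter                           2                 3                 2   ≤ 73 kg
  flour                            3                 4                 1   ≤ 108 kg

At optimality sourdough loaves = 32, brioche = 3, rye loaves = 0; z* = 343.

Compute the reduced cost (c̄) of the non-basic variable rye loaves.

-3.5

At the optimum: labor uses 73 of 76 (slack = 3); butter uses 73 of 73 (binding); flour uses 108 of 108 (binding).
By complementary slackness, y = 0 for the non-binding constraint.
The binding rows give the dual system: 2·y_butter + 3·y_flour = 9.5 and 3·y_butter + 4·y_flour = 13.
→ y_butter = 1 and y_flour = 2.5.
Reduced cost of rye loaves: c₃ − yᵀa₃ = 1 − (1·2 + 2.5·1) = 1 − 4.5 = -3.5.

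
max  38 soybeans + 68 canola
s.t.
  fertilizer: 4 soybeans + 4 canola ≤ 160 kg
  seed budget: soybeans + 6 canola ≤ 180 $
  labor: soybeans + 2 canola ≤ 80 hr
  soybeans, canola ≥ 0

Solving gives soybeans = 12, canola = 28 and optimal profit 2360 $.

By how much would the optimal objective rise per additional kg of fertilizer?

8

Check each constraint at x*: fertilizer 160/160 (tight); seed budget 180/180 (tight); labor 68/80 (slack 12).
By complementary slackness, y = 0 for the non-binding constraint.
The binding rows give the dual system: 4·y_fertilizer + 1·y_seed budget = 38 and 4·y_fertilizer + 6·y_seed budget = 68.
Solving: y_fertilizer = 8, y_seed budget = 6.
Shadow price of fertilizer = 8.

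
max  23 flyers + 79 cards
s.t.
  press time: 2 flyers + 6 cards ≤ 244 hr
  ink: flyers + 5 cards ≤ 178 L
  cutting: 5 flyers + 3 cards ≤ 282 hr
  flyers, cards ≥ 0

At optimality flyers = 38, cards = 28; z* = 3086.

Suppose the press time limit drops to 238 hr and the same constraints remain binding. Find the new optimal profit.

3032

At the optimum: press time uses 244 of 244 (binding); ink uses 178 of 178 (binding); cutting uses 274 of 282 (slack = 8).
Since cutting is not tight, its dual is 0.
Dual feasibility on the basic columns requires 2·y_press time + 1·y_ink = 23, 6·y_press time + 5·y_ink = 79.
This yields shadow prices y_press time = 9, y_ink = 5.
Δz = y_press time·Δb = 9 × (-6) = -54, so new z* = 3086 − 54 = 3032.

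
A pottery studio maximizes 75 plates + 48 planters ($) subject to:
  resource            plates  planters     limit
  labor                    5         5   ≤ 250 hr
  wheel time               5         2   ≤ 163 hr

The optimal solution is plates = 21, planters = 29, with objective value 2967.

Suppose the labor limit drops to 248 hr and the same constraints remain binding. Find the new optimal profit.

At the optimum: labor uses 250 of 250 (binding); wheel time uses 163 of 163 (binding).
From A_Bᵀ y = c: 5·y_labor + 5·y_wheel time = 75; 5·y_labor + 2·y_wheel time = 48.
This yields shadow prices y_labor = 6, y_wheel time = 9.
Δz = y_labor·Δb = 6 × (-2) = -12, so new z* = 2967 − 12 = 2955.

2955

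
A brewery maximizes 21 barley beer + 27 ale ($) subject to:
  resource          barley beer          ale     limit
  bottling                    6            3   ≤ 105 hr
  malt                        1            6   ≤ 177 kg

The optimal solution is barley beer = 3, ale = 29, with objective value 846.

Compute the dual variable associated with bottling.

3

Both bottling and malt are binding at x*.
Dual feasibility on the basic columns requires 6·y_bottling + 1·y_malt = 21, 3·y_bottling + 6·y_malt = 27.
This yields shadow prices y_bottling = 3, y_malt = 3.
Shadow price of bottling = 3.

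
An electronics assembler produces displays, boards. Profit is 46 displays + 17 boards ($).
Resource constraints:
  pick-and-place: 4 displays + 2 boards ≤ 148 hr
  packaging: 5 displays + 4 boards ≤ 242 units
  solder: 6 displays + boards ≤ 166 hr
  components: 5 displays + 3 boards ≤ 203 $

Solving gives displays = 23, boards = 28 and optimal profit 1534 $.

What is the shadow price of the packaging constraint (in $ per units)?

Check each constraint at x*: pick-and-place 148/148 (tight); packaging 227/242 (slack 15); solder 166/166 (tight); components 199/203 (slack 4).
Since packaging, components are not tight, their duals are 0.
Dual feasibility on the basic columns requires 4·y_pick-and-place + 6·y_solder = 46, 2·y_pick-and-place + 1·y_solder = 17.
→ y_pick-and-place = 7 and y_solder = 3.
Shadow price of packaging = 0.

0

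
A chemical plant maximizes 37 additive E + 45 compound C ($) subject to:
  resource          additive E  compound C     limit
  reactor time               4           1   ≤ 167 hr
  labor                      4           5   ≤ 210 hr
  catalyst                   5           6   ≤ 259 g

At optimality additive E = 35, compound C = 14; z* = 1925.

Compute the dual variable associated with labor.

3

Binding: labor and catalyst. Non-binding: reactor time (13 unused).
Since reactor time is not tight, its dual is 0.
The binding rows give the dual system: 4·y_labor + 5·y_catalyst = 37 and 5·y_labor + 6·y_catalyst = 45.
This yields shadow prices y_labor = 3, y_catalyst = 5.
Shadow price of labor = 3.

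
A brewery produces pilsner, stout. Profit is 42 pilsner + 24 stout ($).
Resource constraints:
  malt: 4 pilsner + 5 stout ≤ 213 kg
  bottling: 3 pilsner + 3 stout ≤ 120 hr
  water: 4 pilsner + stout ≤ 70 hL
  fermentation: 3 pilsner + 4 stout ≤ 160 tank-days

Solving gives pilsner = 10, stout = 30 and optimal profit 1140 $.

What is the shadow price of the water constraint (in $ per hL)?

At the optimum: malt uses 190 of 213 (slack = 23); bottling uses 120 of 120 (binding); water uses 70 of 70 (binding); fermentation uses 150 of 160 (slack = 10).
Slack constraints have shadow price 0 (complementary slackness).
From A_Bᵀ y = c: 3·y_bottling + 4·y_water = 42; 3·y_bottling + 1·y_water = 24.
→ y_bottling = 6 and y_water = 6.
Shadow price of water = 6.

6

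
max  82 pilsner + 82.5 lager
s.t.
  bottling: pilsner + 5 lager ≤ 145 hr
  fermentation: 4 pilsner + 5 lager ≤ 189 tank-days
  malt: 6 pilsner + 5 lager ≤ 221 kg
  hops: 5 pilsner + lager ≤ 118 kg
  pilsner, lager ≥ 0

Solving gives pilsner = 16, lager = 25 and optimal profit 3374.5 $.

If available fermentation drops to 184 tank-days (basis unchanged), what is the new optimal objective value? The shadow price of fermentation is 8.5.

3332

Δb = -5, so new z* = 3374.5 + (8.5)·(-5) = 3374.5 − 42.5 = 3332.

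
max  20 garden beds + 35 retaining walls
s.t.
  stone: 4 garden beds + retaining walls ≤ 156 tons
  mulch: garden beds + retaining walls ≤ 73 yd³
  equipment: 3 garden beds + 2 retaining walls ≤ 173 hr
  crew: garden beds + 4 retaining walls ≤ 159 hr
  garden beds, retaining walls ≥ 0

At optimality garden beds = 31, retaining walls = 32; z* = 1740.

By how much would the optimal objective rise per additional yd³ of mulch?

Check each constraint at x*: stone 156/156 (tight); mulch 63/73 (slack 10); equipment 157/173 (slack 16); crew 159/159 (tight).
Since mulch, equipment are not tight, their duals are 0.
From A_Bᵀ y = c: 4·y_stone + 1·y_crew = 20; 1·y_stone + 4·y_crew = 35.
Solving: y_stone = 3, y_crew = 8.
Shadow price of mulch = 0.

0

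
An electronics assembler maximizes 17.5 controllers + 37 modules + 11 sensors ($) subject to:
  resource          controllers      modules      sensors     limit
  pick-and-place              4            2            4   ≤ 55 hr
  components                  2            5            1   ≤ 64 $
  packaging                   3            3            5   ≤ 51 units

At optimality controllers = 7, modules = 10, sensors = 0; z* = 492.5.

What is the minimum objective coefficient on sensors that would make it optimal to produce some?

14

At the optimum: pick-and-place uses 48 of 55 (slack = 7); components uses 64 of 64 (binding); packaging uses 51 of 51 (binding).
By complementary slackness, y = 0 for the non-binding constraint.
The binding rows give the dual system: 2·y_components + 3·y_packaging = 17.5 and 5·y_components + 3·y_packaging = 37.
→ y_components = 6.5 and y_packaging = 1.5.
sensors enters the basis when its profit ≥ yᵀa₃ = 6.5·1 + 1.5·5 = 14.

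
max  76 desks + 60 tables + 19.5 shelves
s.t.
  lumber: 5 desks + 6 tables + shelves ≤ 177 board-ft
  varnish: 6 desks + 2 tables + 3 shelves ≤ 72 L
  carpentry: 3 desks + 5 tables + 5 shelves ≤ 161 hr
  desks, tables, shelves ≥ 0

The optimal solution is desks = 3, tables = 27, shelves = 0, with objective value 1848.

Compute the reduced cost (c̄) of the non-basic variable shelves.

-6.5

Binding: lumber and varnish. Non-binding: carpentry (17 unused).
Since carpentry is not tight, its dual is 0.
From A_Bᵀ y = c: 5·y_lumber + 6·y_varnish = 76; 6·y_lumber + 2·y_varnish = 60.
This yields shadow prices y_lumber = 8, y_varnish = 6.
Reduced cost of shelves: c₃ − yᵀa₃ = 19.5 − (8·1 + 6·3) = 19.5 − 26 = -6.5.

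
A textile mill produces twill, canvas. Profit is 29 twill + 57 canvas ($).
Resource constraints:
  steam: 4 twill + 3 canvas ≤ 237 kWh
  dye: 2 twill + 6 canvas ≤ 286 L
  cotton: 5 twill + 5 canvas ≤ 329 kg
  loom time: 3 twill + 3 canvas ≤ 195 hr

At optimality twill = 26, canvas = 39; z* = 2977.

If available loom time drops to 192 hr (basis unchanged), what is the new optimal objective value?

2962

Check each constraint at x*: steam 221/237 (slack 16); dye 286/286 (tight); cotton 325/329 (slack 4); loom time 195/195 (tight).
Since steam, cotton are not tight, their duals are 0.
Dual feasibility on the basic columns requires 2·y_dye + 3·y_loom time = 29, 6·y_dye + 3·y_loom time = 57.
Solving: y_dye = 7, y_loom time = 5.
Δz = y_loom time·Δb = 5 × (-3) = -15, so new z* = 2977 − 15 = 2962.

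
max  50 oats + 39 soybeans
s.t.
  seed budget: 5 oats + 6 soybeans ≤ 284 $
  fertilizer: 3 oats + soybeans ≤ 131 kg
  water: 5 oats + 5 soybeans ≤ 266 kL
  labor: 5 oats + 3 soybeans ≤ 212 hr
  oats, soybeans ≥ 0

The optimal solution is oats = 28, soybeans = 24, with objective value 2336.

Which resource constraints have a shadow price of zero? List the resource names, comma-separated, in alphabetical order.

seed budget: 284/284 (binding)
fertilizer: 108/131 (slack 23)
water: 260/266 (slack 6)
labor: 212/212 (binding)
By complementary slackness, a constraint with positive slack has shadow price 0 → fertilizer, water.

fertilizer, water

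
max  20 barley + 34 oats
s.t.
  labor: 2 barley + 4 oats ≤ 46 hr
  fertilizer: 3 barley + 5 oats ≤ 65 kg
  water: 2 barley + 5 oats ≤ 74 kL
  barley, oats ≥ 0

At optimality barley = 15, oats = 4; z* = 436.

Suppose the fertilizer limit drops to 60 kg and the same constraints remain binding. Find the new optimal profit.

406

At the optimum: labor uses 46 of 46 (binding); fertilizer uses 65 of 65 (binding); water uses 50 of 74 (slack = 24).
Since water is not tight, its dual is 0.
Dual feasibility on the basic columns requires 2·y_labor + 3·y_fertilizer = 20, 4·y_labor + 5·y_fertilizer = 34.
Solving: y_labor = 1, y_fertilizer = 6.
Δz = y_fertilizer·Δb = 6 × (-5) = -30, so new z* = 436 − 30 = 406.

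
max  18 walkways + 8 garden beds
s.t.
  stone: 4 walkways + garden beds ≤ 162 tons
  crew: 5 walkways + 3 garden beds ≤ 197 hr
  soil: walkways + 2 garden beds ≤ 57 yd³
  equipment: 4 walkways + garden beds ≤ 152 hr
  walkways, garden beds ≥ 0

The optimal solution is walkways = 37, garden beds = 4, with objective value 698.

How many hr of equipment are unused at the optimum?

equipment used = 4·37 + 1·4 = 152; slack = 152 − 152 = 0.

0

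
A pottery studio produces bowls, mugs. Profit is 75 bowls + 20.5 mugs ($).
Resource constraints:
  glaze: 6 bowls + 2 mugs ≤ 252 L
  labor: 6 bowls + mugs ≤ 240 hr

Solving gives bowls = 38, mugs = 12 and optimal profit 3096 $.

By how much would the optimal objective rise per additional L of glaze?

8

At the optimum: glaze uses 252 of 252 (binding); labor uses 240 of 240 (binding).
Dual feasibility on the basic columns requires 6·y_glaze + 6·y_labor = 75, 2·y_glaze + 1·y_labor = 20.5.
→ y_glaze = 8 and y_labor = 4.5.
Shadow price of glaze = 8.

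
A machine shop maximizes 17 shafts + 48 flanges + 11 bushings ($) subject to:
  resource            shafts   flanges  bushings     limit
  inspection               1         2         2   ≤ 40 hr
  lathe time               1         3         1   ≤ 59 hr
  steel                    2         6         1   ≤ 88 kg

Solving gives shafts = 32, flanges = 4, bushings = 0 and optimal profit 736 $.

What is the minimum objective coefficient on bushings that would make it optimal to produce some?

13

At the optimum: inspection uses 40 of 40 (binding); lathe time uses 44 of 59 (slack = 15); steel uses 88 of 88 (binding).
Slack constraints have shadow price 0 (complementary slackness).
The binding rows give the dual system: 1·y_inspection + 2·y_steel = 17 and 2·y_inspection + 6·y_steel = 48.
Solving: y_inspection = 3, y_steel = 7.
bushings enters the basis when its profit ≥ yᵀa₃ = 3·2 + 7·1 = 13.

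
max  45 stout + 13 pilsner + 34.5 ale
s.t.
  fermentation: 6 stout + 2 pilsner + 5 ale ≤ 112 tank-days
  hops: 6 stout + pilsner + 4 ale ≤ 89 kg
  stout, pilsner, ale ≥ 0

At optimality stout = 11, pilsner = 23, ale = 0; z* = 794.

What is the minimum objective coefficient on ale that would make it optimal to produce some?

35.5

Both fermentation and hops are binding at x*.
Dual feasibility on the basic columns requires 6·y_fermentation + 6·y_hops = 45, 2·y_fermentation + 1·y_hops = 13.
Solving: y_fermentation = 5.5, y_hops = 2.
ale enters the basis when its profit ≥ yᵀa₃ = 5.5·5 + 2·4 = 35.5.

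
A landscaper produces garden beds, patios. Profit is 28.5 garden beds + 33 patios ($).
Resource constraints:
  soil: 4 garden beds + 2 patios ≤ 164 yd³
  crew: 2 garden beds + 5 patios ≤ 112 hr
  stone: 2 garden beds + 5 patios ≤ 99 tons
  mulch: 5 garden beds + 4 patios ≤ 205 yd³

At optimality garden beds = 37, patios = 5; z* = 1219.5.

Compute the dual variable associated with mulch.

4.5

At the optimum: soil uses 158 of 164 (slack = 6); crew uses 99 of 112 (slack = 13); stone uses 99 of 99 (binding); mulch uses 205 of 205 (binding).
Since soil, crew are not tight, their duals are 0.
The binding rows give the dual system: 2·y_stone + 5·y_mulch = 28.5 and 5·y_stone + 4·y_mulch = 33.
→ y_stone = 3 and y_mulch = 4.5.
Shadow price of mulch = 4.5.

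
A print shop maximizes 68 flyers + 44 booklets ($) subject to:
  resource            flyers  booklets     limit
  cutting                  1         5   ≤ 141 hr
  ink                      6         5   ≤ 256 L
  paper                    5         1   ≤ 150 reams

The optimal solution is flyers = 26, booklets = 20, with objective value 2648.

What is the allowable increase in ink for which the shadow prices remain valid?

11.875

Binding constraints: ink, paper. The basis is B = [[6,5],[5,1]] with det -19.
Per unit increase in ink, x* moves by d = (-0.0526, 0.2632).
The basis stays optimal until cutting becomes binding; allowable increase = 11.875 L.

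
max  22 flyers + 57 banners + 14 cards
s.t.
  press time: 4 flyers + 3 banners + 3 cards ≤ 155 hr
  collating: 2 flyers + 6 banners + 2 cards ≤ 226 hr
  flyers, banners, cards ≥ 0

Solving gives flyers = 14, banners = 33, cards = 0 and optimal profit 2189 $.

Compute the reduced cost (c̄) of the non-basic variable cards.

Check each constraint at x*: press time 155/155 (tight); collating 226/226 (tight).
Dual feasibility on the basic columns requires 4·y_press time + 2·y_collating = 22, 3·y_press time + 6·y_collating = 57.
→ y_press time = 1 and y_collating = 9.
Reduced cost of cards: c₃ − yᵀa₃ = 14 − (1·3 + 9·2) = 14 − 21 = -7.

-7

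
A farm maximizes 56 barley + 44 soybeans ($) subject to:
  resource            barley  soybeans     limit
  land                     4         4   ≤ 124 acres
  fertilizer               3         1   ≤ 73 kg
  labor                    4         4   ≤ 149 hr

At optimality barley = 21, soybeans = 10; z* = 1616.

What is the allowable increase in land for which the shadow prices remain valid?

25

Binding constraints: land, fertilizer. The basis is B = [[4,4],[3,1]] with det -8.
Per unit increase in land, x* moves by d = (-0.125, 0.375).
The basis stays optimal until labor becomes binding; allowable increase = 25 acres.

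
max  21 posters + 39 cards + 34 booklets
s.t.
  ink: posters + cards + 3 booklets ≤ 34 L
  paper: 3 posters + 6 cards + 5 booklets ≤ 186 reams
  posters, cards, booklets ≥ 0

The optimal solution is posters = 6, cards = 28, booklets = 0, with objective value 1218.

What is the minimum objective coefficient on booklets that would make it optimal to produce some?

39

Check each constraint at x*: ink 34/34 (tight); paper 186/186 (tight).
The binding rows give the dual system: 1·y_ink + 3·y_paper = 21 and 1·y_ink + 6·y_paper = 39.
This yields shadow prices y_ink = 3, y_paper = 6.
booklets enters the basis when its profit ≥ yᵀa₃ = 3·3 + 6·5 = 39.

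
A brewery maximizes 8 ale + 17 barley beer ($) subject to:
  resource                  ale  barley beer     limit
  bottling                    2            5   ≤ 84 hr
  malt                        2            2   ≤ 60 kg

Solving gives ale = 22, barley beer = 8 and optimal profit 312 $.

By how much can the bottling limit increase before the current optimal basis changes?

Binding constraints: bottling, malt. The basis is B = [[2,5],[2,2]] with det -6.
Per unit increase in bottling, x* moves by d = (-0.3333, 0.3333).
The basis stays optimal until ale reaches 0; allowable increase = 66 hr.

66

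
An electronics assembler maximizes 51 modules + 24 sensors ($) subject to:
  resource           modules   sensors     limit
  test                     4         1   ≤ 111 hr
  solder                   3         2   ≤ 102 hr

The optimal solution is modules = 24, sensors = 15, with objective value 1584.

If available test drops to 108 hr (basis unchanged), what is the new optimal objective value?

1566

Check each constraint at x*: test 111/111 (tight); solder 102/102 (tight).
Dual feasibility on the basic columns requires 4·y_test + 3·y_solder = 51, 1·y_test + 2·y_solder = 24.
→ y_test = 6 and y_solder = 9.
Δz = y_test·Δb = 6 × (-3) = -18, so new z* = 1584 − 18 = 1566.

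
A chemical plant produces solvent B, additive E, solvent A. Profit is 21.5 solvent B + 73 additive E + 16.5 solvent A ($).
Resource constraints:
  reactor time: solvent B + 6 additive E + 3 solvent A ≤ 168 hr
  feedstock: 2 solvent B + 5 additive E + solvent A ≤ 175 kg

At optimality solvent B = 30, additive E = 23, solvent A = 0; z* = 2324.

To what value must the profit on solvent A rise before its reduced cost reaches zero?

24.5

Check each constraint at x*: reactor time 168/168 (tight); feedstock 175/175 (tight).
The binding rows give the dual system: 1·y_reactor time + 2·y_feedstock = 21.5 and 6·y_reactor time + 5·y_feedstock = 73.
This yields shadow prices y_reactor time = 5.5, y_feedstock = 8.
solvent A enters the basis when its profit ≥ yᵀa₃ = 5.5·3 + 8·1 = 24.5.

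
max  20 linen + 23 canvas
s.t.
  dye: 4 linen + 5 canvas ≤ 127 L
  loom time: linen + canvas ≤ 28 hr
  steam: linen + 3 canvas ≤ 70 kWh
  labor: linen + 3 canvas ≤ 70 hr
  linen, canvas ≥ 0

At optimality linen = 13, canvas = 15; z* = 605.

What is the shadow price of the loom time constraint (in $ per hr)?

Check each constraint at x*: dye 127/127 (tight); loom time 28/28 (tight); steam 58/70 (slack 12); labor 58/70 (slack 12).
By complementary slackness, y = 0 for the non-binding constraints.
Dual feasibility on the basic columns requires 4·y_dye + 1·y_loom time = 20, 5·y_dye + 1·y_loom time = 23.
→ y_dye = 3 and y_loom time = 8.
Shadow price of loom time = 8.

8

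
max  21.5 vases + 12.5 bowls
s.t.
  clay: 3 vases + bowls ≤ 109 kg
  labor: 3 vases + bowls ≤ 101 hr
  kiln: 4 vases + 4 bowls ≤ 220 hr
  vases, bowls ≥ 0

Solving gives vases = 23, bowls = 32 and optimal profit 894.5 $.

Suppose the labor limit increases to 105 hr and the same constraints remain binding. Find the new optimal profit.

912.5

At the optimum: clay uses 101 of 109 (slack = 8); labor uses 101 of 101 (binding); kiln uses 220 of 220 (binding).
By complementary slackness, y = 0 for the non-binding constraint.
The binding rows give the dual system: 3·y_labor + 4·y_kiln = 21.5 and 1·y_labor + 4·y_kiln = 12.5.
Solving: y_labor = 4.5, y_kiln = 2.
Δz = y_labor·Δb = 4.5 × (4) = 18, so new z* = 894.5 + 18 = 912.5.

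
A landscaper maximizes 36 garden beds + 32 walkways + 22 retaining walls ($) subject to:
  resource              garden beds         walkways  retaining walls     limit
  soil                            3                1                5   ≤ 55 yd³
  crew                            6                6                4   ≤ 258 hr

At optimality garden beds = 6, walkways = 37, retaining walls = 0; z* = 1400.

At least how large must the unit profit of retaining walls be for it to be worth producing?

At the optimum: soil uses 55 of 55 (binding); crew uses 258 of 258 (binding).
The binding rows give the dual system: 3·y_soil + 6·y_crew = 36 and 1·y_soil + 6·y_crew = 32.
→ y_soil = 2 and y_crew = 5.
retaining walls enters the basis when its profit ≥ yᵀa₃ = 2·5 + 5·4 = 30.

30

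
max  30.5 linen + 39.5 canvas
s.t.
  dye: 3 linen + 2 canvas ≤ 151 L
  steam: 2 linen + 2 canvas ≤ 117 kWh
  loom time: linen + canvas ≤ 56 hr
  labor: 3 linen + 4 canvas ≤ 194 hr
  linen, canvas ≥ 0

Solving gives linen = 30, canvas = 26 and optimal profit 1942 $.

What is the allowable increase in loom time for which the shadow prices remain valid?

Binding constraints: loom time, labor. The basis is B = [[1,1],[3,4]] with det 1.
Per unit increase in loom time, x* moves by d = (4, -3).
The basis stays optimal until dye becomes binding; allowable increase = 1.5 hr.

1.5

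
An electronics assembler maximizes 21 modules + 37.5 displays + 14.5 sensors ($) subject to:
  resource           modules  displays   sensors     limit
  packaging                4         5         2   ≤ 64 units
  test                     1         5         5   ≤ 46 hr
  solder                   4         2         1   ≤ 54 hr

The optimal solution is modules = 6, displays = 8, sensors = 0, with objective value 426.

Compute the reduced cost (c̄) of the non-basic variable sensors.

At the optimum: packaging uses 64 of 64 (binding); test uses 46 of 46 (binding); solder uses 40 of 54 (slack = 14).
Since solder is not tight, its dual is 0.
The binding rows give the dual system: 4·y_packaging + 1·y_test = 21 and 5·y_packaging + 5·y_test = 37.5.
Solving: y_packaging = 4.5, y_test = 3.
Reduced cost of sensors: c₃ − yᵀa₃ = 14.5 − (4.5·2 + 3·5) = 14.5 − 24 = -9.5.

-9.5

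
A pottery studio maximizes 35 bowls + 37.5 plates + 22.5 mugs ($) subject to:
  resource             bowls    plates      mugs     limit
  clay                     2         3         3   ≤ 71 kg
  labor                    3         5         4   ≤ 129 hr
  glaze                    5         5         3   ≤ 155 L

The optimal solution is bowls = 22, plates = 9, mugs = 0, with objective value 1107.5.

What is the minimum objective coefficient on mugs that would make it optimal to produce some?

25.5

At the optimum: clay uses 71 of 71 (binding); labor uses 111 of 129 (slack = 18); glaze uses 155 of 155 (binding).
Slack constraints have shadow price 0 (complementary slackness).
From A_Bᵀ y = c: 2·y_clay + 5·y_glaze = 35; 3·y_clay + 5·y_glaze = 37.5.
This yields shadow prices y_clay = 2.5, y_glaze = 6.
mugs enters the basis when its profit ≥ yᵀa₃ = 2.5·3 + 6·3 = 25.5.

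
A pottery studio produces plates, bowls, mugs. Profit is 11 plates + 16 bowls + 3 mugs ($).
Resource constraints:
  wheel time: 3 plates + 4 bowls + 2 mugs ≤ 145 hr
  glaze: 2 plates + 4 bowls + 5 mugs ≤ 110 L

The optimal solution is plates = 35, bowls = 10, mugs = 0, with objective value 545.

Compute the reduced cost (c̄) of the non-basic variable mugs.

Check each constraint at x*: wheel time 145/145 (tight); glaze 110/110 (tight).
Dual feasibility on the basic columns requires 3·y_wheel time + 2·y_glaze = 11, 4·y_wheel time + 4·y_glaze = 16.
Solving: y_wheel time = 3, y_glaze = 1.
Reduced cost of mugs: c₃ − yᵀa₃ = 3 − (3·2 + 1·5) = 3 − 11 = -8.

-8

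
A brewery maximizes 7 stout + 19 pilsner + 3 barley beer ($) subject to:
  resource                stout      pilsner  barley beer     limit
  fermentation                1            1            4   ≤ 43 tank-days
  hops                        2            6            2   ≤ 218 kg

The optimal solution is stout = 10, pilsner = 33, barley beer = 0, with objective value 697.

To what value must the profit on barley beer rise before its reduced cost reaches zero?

Check each constraint at x*: fermentation 43/43 (tight); hops 218/218 (tight).
Dual feasibility on the basic columns requires 1·y_fermentation + 2·y_hops = 7, 1·y_fermentation + 6·y_hops = 19.
Solving: y_fermentation = 1, y_hops = 3.
barley beer enters the basis when its profit ≥ yᵀa₃ = 1·4 + 3·2 = 10.

10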